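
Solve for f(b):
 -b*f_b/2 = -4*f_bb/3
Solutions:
 f(b) = C1 + C2*erfi(sqrt(3)*b/4)


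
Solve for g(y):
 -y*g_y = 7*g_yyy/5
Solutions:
 g(y) = C1 + Integral(C2*airyai(-5^(1/3)*7^(2/3)*y/7) + C3*airybi(-5^(1/3)*7^(2/3)*y/7), y)


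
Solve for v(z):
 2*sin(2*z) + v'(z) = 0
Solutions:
 v(z) = C1 + cos(2*z)


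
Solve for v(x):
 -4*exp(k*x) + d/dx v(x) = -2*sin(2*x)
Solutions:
 v(x) = C1 + cos(2*x) + 4*exp(k*x)/k


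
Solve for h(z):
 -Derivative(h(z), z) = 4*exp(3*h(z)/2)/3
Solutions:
 h(z) = 2*log(1/(C1 + 4*z))/3 + 2*log(2)/3
 h(z) = 2*log(2^(1/3)*(-1 - sqrt(3)*I)*(1/(C1 + 4*z))^(1/3)/2)
 h(z) = 2*log(2^(1/3)*(-1 + sqrt(3)*I)*(1/(C1 + 4*z))^(1/3)/2)


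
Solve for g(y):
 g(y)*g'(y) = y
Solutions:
 g(y) = -sqrt(C1 + y^2)
 g(y) = sqrt(C1 + y^2)


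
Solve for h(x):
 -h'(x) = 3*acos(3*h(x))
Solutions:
 Integral(1/acos(3*_y), (_y, h(x))) = C1 - 3*x


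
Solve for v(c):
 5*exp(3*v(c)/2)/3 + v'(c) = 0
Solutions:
 v(c) = 2*log(1/(C1 + 5*c))/3 + 2*log(2)/3
 v(c) = 2*log(2^(1/3)*(-1 - sqrt(3)*I)*(1/(C1 + 5*c))^(1/3)/2)
 v(c) = 2*log(2^(1/3)*(-1 + sqrt(3)*I)*(1/(C1 + 5*c))^(1/3)/2)


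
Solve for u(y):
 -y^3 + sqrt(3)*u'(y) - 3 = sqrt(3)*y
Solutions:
 u(y) = C1 + sqrt(3)*y^4/12 + y^2/2 + sqrt(3)*y


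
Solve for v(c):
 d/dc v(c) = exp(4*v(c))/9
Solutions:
 v(c) = log(-(-1/(C1 + 4*c))^(1/4)) + log(3)/2
 v(c) = log(-1/(C1 + 4*c))/4 + log(3)/2
 v(c) = log(-I*(-1/(C1 + 4*c))^(1/4)) + log(3)/2
 v(c) = log(I*(-1/(C1 + 4*c))^(1/4)) + log(3)/2


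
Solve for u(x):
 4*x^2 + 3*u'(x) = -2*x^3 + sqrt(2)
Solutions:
 u(x) = C1 - x^4/6 - 4*x^3/9 + sqrt(2)*x/3


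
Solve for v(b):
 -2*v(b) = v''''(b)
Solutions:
 v(b) = (C1*sin(2^(3/4)*b/2) + C2*cos(2^(3/4)*b/2))*exp(-2^(3/4)*b/2) + (C3*sin(2^(3/4)*b/2) + C4*cos(2^(3/4)*b/2))*exp(2^(3/4)*b/2)


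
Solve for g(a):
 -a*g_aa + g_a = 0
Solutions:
 g(a) = C1 + C2*a^2


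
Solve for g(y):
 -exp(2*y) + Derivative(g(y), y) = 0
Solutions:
 g(y) = C1 + exp(2*y)/2


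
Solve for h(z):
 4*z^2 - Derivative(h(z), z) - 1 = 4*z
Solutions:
 h(z) = C1 + 4*z^3/3 - 2*z^2 - z


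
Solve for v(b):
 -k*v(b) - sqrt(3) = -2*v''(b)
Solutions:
 v(b) = C1*exp(-sqrt(2)*b*sqrt(k)/2) + C2*exp(sqrt(2)*b*sqrt(k)/2) - sqrt(3)/k


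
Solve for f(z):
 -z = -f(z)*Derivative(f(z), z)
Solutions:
 f(z) = -sqrt(C1 + z^2)
 f(z) = sqrt(C1 + z^2)


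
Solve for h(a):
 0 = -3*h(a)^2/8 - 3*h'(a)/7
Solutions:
 h(a) = 8/(C1 + 7*a)


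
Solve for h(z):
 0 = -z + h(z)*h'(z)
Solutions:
 h(z) = -sqrt(C1 + z^2)
 h(z) = sqrt(C1 + z^2)


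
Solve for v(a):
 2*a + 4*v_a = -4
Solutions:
 v(a) = C1 - a^2/4 - a


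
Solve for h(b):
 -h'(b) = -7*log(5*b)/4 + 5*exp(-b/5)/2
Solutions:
 h(b) = C1 + 7*b*log(b)/4 + 7*b*(-1 + log(5))/4 + 25*exp(-b/5)/2


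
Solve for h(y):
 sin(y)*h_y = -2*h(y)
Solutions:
 h(y) = C1*(cos(y) + 1)/(cos(y) - 1)


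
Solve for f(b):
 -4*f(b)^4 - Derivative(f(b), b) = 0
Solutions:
 f(b) = (-3^(2/3) - 3*3^(1/6)*I)*(1/(C1 + 4*b))^(1/3)/6
 f(b) = (-3^(2/3) + 3*3^(1/6)*I)*(1/(C1 + 4*b))^(1/3)/6
 f(b) = (1/(C1 + 12*b))^(1/3)


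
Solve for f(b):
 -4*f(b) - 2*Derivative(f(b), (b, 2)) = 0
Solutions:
 f(b) = C1*sin(sqrt(2)*b) + C2*cos(sqrt(2)*b)


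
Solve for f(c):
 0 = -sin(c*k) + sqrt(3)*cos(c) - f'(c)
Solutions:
 f(c) = C1 + sqrt(3)*sin(c) + cos(c*k)/k


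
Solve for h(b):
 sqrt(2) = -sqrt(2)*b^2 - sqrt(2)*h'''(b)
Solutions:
 h(b) = C1 + C2*b + C3*b^2 - b^5/60 - b^3/6


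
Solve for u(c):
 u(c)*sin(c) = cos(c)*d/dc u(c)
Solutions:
 u(c) = C1/cos(c)


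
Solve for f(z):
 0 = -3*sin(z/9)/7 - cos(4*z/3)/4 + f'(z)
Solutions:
 f(z) = C1 + 3*sin(4*z/3)/16 - 27*cos(z/9)/7


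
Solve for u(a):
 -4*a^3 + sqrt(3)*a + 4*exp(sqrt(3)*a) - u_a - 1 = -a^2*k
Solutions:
 u(a) = C1 - a^4 + a^3*k/3 + sqrt(3)*a^2/2 - a + 4*sqrt(3)*exp(sqrt(3)*a)/3


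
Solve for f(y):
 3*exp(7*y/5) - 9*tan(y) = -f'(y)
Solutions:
 f(y) = C1 - 15*exp(7*y/5)/7 - 9*log(cos(y))


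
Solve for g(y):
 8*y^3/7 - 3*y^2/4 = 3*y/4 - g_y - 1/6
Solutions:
 g(y) = C1 - 2*y^4/7 + y^3/4 + 3*y^2/8 - y/6


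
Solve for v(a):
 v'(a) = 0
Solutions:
 v(a) = C1


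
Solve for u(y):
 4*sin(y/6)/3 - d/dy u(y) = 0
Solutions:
 u(y) = C1 - 8*cos(y/6)


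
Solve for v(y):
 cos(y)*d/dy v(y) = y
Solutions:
 v(y) = C1 + Integral(y/cos(y), y)


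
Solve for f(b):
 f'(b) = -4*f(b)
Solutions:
 f(b) = C1*exp(-4*b)


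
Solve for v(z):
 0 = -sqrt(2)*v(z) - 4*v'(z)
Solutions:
 v(z) = C1*exp(-sqrt(2)*z/4)


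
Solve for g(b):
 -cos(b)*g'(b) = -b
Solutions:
 g(b) = C1 + Integral(b/cos(b), b)


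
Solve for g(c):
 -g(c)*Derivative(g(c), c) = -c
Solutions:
 g(c) = -sqrt(C1 + c^2)
 g(c) = sqrt(C1 + c^2)


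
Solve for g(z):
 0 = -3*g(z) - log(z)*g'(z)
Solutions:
 g(z) = C1*exp(-3*li(z))


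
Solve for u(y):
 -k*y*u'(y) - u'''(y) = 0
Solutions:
 u(y) = C1 + Integral(C2*airyai(y*(-k)^(1/3)) + C3*airybi(y*(-k)^(1/3)), y)


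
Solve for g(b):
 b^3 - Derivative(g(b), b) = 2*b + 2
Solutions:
 g(b) = C1 + b^4/4 - b^2 - 2*b


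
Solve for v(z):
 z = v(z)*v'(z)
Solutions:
 v(z) = -sqrt(C1 + z^2)
 v(z) = sqrt(C1 + z^2)


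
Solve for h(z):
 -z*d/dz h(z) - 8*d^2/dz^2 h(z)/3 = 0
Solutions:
 h(z) = C1 + C2*erf(sqrt(3)*z/4)


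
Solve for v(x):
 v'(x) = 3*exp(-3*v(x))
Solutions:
 v(x) = log(C1 + 9*x)/3
 v(x) = log((-3^(1/3) - 3^(5/6)*I)*(C1 + 3*x)^(1/3)/2)
 v(x) = log((-3^(1/3) + 3^(5/6)*I)*(C1 + 3*x)^(1/3)/2)


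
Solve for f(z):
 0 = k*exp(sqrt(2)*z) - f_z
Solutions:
 f(z) = C1 + sqrt(2)*k*exp(sqrt(2)*z)/2


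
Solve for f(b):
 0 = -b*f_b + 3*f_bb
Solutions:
 f(b) = C1 + C2*erfi(sqrt(6)*b/6)


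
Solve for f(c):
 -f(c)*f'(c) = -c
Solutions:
 f(c) = -sqrt(C1 + c^2)
 f(c) = sqrt(C1 + c^2)


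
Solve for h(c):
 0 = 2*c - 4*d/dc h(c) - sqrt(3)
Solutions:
 h(c) = C1 + c^2/4 - sqrt(3)*c/4


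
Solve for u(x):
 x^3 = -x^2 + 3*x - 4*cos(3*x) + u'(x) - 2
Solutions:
 u(x) = C1 + x^4/4 + x^3/3 - 3*x^2/2 + 2*x + 4*sin(3*x)/3


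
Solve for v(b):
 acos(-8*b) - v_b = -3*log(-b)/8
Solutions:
 v(b) = C1 + 3*b*log(-b)/8 + b*acos(-8*b) - 3*b/8 + sqrt(1 - 64*b^2)/8


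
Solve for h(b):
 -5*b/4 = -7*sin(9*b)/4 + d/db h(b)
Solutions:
 h(b) = C1 - 5*b^2/8 - 7*cos(9*b)/36


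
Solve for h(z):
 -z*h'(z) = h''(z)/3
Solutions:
 h(z) = C1 + C2*erf(sqrt(6)*z/2)


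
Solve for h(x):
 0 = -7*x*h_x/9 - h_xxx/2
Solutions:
 h(x) = C1 + Integral(C2*airyai(-42^(1/3)*x/3) + C3*airybi(-42^(1/3)*x/3), x)


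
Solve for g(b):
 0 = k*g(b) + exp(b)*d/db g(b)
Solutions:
 g(b) = C1*exp(k*exp(-b))


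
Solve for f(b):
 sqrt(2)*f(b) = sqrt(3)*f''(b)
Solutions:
 f(b) = C1*exp(-2^(1/4)*3^(3/4)*b/3) + C2*exp(2^(1/4)*3^(3/4)*b/3)


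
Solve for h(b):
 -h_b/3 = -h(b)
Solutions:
 h(b) = C1*exp(3*b)


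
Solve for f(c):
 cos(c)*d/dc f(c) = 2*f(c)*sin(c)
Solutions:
 f(c) = C1/cos(c)^2


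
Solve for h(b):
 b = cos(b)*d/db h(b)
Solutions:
 h(b) = C1 + Integral(b/cos(b), b)


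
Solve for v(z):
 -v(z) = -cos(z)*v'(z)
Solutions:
 v(z) = C1*sqrt(sin(z) + 1)/sqrt(sin(z) - 1)


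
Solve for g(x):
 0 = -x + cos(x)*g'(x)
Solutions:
 g(x) = C1 + Integral(x/cos(x), x)


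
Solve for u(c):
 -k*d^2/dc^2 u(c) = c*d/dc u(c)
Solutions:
 u(c) = C1 + C2*sqrt(k)*erf(sqrt(2)*c*sqrt(1/k)/2)


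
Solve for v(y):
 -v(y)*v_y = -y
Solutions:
 v(y) = -sqrt(C1 + y^2)
 v(y) = sqrt(C1 + y^2)


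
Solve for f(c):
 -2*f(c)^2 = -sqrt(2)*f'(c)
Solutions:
 f(c) = -1/(C1 + sqrt(2)*c)


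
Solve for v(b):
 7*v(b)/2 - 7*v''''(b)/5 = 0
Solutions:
 v(b) = C1*exp(-2^(3/4)*5^(1/4)*b/2) + C2*exp(2^(3/4)*5^(1/4)*b/2) + C3*sin(2^(3/4)*5^(1/4)*b/2) + C4*cos(2^(3/4)*5^(1/4)*b/2)


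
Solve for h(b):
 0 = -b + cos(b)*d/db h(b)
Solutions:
 h(b) = C1 + Integral(b/cos(b), b)


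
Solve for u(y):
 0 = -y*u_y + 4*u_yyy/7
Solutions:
 u(y) = C1 + Integral(C2*airyai(14^(1/3)*y/2) + C3*airybi(14^(1/3)*y/2), y)


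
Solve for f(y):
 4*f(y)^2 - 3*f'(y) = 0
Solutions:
 f(y) = -3/(C1 + 4*y)


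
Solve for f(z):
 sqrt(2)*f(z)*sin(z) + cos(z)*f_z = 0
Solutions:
 f(z) = C1*cos(z)^(sqrt(2))


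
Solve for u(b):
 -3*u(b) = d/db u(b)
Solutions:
 u(b) = C1*exp(-3*b)


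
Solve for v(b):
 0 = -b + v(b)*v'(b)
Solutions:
 v(b) = -sqrt(C1 + b^2)
 v(b) = sqrt(C1 + b^2)


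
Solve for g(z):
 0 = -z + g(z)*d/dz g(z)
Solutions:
 g(z) = -sqrt(C1 + z^2)
 g(z) = sqrt(C1 + z^2)


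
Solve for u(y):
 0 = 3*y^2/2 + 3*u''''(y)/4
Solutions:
 u(y) = C1 + C2*y + C3*y^2 + C4*y^3 - y^6/180


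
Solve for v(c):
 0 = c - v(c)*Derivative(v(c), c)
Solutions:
 v(c) = -sqrt(C1 + c^2)
 v(c) = sqrt(C1 + c^2)


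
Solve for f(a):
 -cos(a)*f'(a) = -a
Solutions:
 f(a) = C1 + Integral(a/cos(a), a)


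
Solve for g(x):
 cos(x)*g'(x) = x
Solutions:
 g(x) = C1 + Integral(x/cos(x), x)


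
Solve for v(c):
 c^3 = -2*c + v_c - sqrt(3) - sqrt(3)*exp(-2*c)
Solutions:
 v(c) = C1 + c^4/4 + c^2 + sqrt(3)*c - sqrt(3)*exp(-2*c)/2


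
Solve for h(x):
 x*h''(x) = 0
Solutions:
 h(x) = C1 + C2*x


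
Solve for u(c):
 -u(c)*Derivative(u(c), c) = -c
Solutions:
 u(c) = -sqrt(C1 + c^2)
 u(c) = sqrt(C1 + c^2)


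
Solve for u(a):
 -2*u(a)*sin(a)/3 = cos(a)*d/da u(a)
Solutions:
 u(a) = C1*cos(a)^(2/3)


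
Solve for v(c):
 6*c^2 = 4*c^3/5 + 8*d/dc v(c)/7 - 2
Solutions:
 v(c) = C1 - 7*c^4/40 + 7*c^3/4 + 7*c/4


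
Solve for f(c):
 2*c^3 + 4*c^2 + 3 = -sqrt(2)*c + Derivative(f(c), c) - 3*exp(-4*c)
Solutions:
 f(c) = C1 + c^4/2 + 4*c^3/3 + sqrt(2)*c^2/2 + 3*c - 3*exp(-4*c)/4


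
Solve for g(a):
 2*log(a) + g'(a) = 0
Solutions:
 g(a) = C1 - 2*a*log(a) + 2*a


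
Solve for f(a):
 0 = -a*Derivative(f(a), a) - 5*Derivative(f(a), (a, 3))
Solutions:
 f(a) = C1 + Integral(C2*airyai(-5^(2/3)*a/5) + C3*airybi(-5^(2/3)*a/5), a)


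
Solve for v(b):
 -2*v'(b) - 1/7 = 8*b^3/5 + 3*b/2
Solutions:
 v(b) = C1 - b^4/5 - 3*b^2/8 - b/14


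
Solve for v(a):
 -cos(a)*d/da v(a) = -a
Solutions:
 v(a) = C1 + Integral(a/cos(a), a)


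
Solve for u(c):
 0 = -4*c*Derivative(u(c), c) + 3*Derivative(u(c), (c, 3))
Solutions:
 u(c) = C1 + Integral(C2*airyai(6^(2/3)*c/3) + C3*airybi(6^(2/3)*c/3), c)


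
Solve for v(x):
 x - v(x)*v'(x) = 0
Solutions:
 v(x) = -sqrt(C1 + x^2)
 v(x) = sqrt(C1 + x^2)


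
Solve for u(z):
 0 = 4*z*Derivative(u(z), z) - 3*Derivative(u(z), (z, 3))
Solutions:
 u(z) = C1 + Integral(C2*airyai(6^(2/3)*z/3) + C3*airybi(6^(2/3)*z/3), z)


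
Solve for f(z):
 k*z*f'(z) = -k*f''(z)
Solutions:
 f(z) = C1 + C2*erf(sqrt(2)*z/2)


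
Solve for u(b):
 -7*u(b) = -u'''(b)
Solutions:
 u(b) = C3*exp(7^(1/3)*b) + (C1*sin(sqrt(3)*7^(1/3)*b/2) + C2*cos(sqrt(3)*7^(1/3)*b/2))*exp(-7^(1/3)*b/2)


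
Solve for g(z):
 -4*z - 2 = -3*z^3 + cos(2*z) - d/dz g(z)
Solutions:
 g(z) = C1 - 3*z^4/4 + 2*z^2 + 2*z + sin(2*z)/2


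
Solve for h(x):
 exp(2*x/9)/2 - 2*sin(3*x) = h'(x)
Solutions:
 h(x) = C1 + 9*exp(2*x/9)/4 + 2*cos(3*x)/3


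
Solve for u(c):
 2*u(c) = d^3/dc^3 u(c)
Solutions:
 u(c) = C3*exp(2^(1/3)*c) + (C1*sin(2^(1/3)*sqrt(3)*c/2) + C2*cos(2^(1/3)*sqrt(3)*c/2))*exp(-2^(1/3)*c/2)


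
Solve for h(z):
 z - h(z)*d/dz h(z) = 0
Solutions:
 h(z) = -sqrt(C1 + z^2)
 h(z) = sqrt(C1 + z^2)


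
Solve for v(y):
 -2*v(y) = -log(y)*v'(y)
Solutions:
 v(y) = C1*exp(2*li(y))


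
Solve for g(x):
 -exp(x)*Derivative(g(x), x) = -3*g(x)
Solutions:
 g(x) = C1*exp(-3*exp(-x))


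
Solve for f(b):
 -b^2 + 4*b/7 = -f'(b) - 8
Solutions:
 f(b) = C1 + b^3/3 - 2*b^2/7 - 8*b


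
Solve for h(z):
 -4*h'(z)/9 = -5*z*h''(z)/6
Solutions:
 h(z) = C1 + C2*z^(23/15)


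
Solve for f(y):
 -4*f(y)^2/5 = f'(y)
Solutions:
 f(y) = 5/(C1 + 4*y)


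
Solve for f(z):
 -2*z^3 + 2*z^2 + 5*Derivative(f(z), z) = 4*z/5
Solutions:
 f(z) = C1 + z^4/10 - 2*z^3/15 + 2*z^2/25


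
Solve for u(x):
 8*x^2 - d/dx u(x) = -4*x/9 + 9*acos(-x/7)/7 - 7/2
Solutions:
 u(x) = C1 + 8*x^3/3 + 2*x^2/9 - 9*x*acos(-x/7)/7 + 7*x/2 - 9*sqrt(49 - x^2)/7


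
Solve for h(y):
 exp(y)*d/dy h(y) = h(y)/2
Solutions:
 h(y) = C1*exp(-exp(-y)/2)


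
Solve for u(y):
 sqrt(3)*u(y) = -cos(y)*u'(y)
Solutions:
 u(y) = C1*(sin(y) - 1)^(sqrt(3)/2)/(sin(y) + 1)^(sqrt(3)/2)


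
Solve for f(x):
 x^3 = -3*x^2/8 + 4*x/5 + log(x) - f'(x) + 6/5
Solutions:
 f(x) = C1 - x^4/4 - x^3/8 + 2*x^2/5 + x*log(x) + x/5


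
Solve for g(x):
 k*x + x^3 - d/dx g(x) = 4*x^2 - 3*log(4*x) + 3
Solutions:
 g(x) = C1 + k*x^2/2 + x^4/4 - 4*x^3/3 + 3*x*log(x) - 6*x + x*log(64)


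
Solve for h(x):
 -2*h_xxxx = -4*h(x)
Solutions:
 h(x) = C1*exp(-2^(1/4)*x) + C2*exp(2^(1/4)*x) + C3*sin(2^(1/4)*x) + C4*cos(2^(1/4)*x)


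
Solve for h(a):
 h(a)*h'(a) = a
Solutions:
 h(a) = -sqrt(C1 + a^2)
 h(a) = sqrt(C1 + a^2)


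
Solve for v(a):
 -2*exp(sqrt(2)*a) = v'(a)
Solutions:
 v(a) = C1 - sqrt(2)*exp(sqrt(2)*a)


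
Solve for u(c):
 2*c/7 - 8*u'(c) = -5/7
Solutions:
 u(c) = C1 + c^2/56 + 5*c/56


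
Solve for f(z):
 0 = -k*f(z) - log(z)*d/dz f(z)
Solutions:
 f(z) = C1*exp(-k*li(z))


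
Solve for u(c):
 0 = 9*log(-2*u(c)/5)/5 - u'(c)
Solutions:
 -5*Integral(1/(log(-_y) - log(5) + log(2)), (_y, u(c)))/9 = C1 - c


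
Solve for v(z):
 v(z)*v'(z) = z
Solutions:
 v(z) = -sqrt(C1 + z^2)
 v(z) = sqrt(C1 + z^2)


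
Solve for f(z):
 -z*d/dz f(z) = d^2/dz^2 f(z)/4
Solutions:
 f(z) = C1 + C2*erf(sqrt(2)*z)


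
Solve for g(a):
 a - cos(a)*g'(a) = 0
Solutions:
 g(a) = C1 + Integral(a/cos(a), a)


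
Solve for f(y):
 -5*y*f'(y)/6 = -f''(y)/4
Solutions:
 f(y) = C1 + C2*erfi(sqrt(15)*y/3)


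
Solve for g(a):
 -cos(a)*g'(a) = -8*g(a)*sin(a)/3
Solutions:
 g(a) = C1/cos(a)^(8/3)


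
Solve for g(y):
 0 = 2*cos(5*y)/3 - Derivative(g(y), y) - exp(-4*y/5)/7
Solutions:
 g(y) = C1 + 2*sin(5*y)/15 + 5*exp(-4*y/5)/28


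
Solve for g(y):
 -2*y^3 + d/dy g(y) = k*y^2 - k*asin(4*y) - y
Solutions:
 g(y) = C1 + k*y^3/3 - k*(y*asin(4*y) + sqrt(1 - 16*y^2)/4) + y^4/2 - y^2/2


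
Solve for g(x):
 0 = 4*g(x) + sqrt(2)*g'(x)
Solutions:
 g(x) = C1*exp(-2*sqrt(2)*x)


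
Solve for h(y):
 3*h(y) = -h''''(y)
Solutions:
 h(y) = (C1*sin(sqrt(2)*3^(1/4)*y/2) + C2*cos(sqrt(2)*3^(1/4)*y/2))*exp(-sqrt(2)*3^(1/4)*y/2) + (C3*sin(sqrt(2)*3^(1/4)*y/2) + C4*cos(sqrt(2)*3^(1/4)*y/2))*exp(sqrt(2)*3^(1/4)*y/2)


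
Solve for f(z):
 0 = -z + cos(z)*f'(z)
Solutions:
 f(z) = C1 + Integral(z/cos(z), z)


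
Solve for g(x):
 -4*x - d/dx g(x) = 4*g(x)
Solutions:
 g(x) = C1*exp(-4*x) - x + 1/4


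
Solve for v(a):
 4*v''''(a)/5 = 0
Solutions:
 v(a) = C1 + C2*a + C3*a^2 + C4*a^3


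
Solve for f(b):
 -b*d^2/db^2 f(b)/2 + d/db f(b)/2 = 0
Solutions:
 f(b) = C1 + C2*b^2


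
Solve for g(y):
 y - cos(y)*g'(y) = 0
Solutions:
 g(y) = C1 + Integral(y/cos(y), y)


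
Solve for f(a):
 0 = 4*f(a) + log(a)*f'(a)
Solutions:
 f(a) = C1*exp(-4*li(a))


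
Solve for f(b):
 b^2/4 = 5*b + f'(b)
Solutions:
 f(b) = C1 + b^3/12 - 5*b^2/2


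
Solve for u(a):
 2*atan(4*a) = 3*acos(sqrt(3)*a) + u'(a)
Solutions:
 u(a) = C1 - 3*a*acos(sqrt(3)*a) + 2*a*atan(4*a) + sqrt(3)*sqrt(1 - 3*a^2) - log(16*a^2 + 1)/4


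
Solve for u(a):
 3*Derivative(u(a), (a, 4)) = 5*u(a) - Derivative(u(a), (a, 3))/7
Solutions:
 u(a) = C1*exp(a*(-1 + sqrt(-2352*5^(2/3)*98^(1/3)/(-1 + sqrt(3073281))^(1/3) + 1 + 42*140^(1/3)*(-1 + sqrt(3073281))^(1/3)))/84)*sin(sqrt(2)*a*sqrt(-1176*5^(2/3)*98^(1/3)/(-1 + sqrt(3073281))^(1/3) - 1 + 21*140^(1/3)*(-1 + sqrt(3073281))^(1/3) + 1/sqrt(-2352*5^(2/3)*98^(1/3)/(-1 + sqrt(3073281))^(1/3) + 1 + 42*140^(1/3)*(-1 + sqrt(3073281))^(1/3)))/84) + C2*exp(a*(-1 + sqrt(-2352*5^(2/3)*98^(1/3)/(-1 + sqrt(3073281))^(1/3) + 1 + 42*140^(1/3)*(-1 + sqrt(3073281))^(1/3)))/84)*cos(sqrt(2)*a*sqrt(-1176*5^(2/3)*98^(1/3)/(-1 + sqrt(3073281))^(1/3) - 1 + 21*140^(1/3)*(-1 + sqrt(3073281))^(1/3) + 1/sqrt(-2352*5^(2/3)*98^(1/3)/(-1 + sqrt(3073281))^(1/3) + 1 + 42*140^(1/3)*(-1 + sqrt(3073281))^(1/3)))/84) + C3*exp(a*(-1 - sqrt(-2352*5^(2/3)*98^(1/3)/(-1 + sqrt(3073281))^(1/3) + 1 + 42*140^(1/3)*(-1 + sqrt(3073281))^(1/3)) + sqrt(2)*sqrt(-21*140^(1/3)*(-1 + sqrt(3073281))^(1/3) + 1 + 1176*5^(2/3)*98^(1/3)/(-1 + sqrt(3073281))^(1/3) + 1/sqrt(-2352*5^(2/3)*98^(1/3)/(-1 + sqrt(3073281))^(1/3) + 1 + 42*140^(1/3)*(-1 + sqrt(3073281))^(1/3))))/84) + C4*exp(-a*(sqrt(-2352*5^(2/3)*98^(1/3)/(-1 + sqrt(3073281))^(1/3) + 1 + 42*140^(1/3)*(-1 + sqrt(3073281))^(1/3)) + 1 + sqrt(2)*sqrt(-21*140^(1/3)*(-1 + sqrt(3073281))^(1/3) + 1 + 1176*5^(2/3)*98^(1/3)/(-1 + sqrt(3073281))^(1/3) + 1/sqrt(-2352*5^(2/3)*98^(1/3)/(-1 + sqrt(3073281))^(1/3) + 1 + 42*140^(1/3)*(-1 + sqrt(3073281))^(1/3))))/84)


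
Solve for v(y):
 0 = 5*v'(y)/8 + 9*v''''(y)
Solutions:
 v(y) = C1 + C4*exp(-15^(1/3)*y/6) + (C2*sin(3^(5/6)*5^(1/3)*y/12) + C3*cos(3^(5/6)*5^(1/3)*y/12))*exp(15^(1/3)*y/12)


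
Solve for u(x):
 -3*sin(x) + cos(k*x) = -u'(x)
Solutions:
 u(x) = C1 - 3*cos(x) - sin(k*x)/k


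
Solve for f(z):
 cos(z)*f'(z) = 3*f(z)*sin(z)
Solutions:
 f(z) = C1/cos(z)^3


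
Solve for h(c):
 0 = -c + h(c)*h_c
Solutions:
 h(c) = -sqrt(C1 + c^2)
 h(c) = sqrt(C1 + c^2)


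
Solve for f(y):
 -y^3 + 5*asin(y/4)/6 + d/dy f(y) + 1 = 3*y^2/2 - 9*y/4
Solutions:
 f(y) = C1 + y^4/4 + y^3/2 - 9*y^2/8 - 5*y*asin(y/4)/6 - y - 5*sqrt(16 - y^2)/6


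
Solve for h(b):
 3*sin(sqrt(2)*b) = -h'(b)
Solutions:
 h(b) = C1 + 3*sqrt(2)*cos(sqrt(2)*b)/2


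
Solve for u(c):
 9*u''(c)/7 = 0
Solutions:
 u(c) = C1 + C2*c


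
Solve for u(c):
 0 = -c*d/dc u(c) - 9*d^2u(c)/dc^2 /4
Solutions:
 u(c) = C1 + C2*erf(sqrt(2)*c/3)


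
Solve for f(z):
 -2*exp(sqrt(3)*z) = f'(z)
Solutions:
 f(z) = C1 - 2*sqrt(3)*exp(sqrt(3)*z)/3


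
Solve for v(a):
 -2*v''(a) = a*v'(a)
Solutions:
 v(a) = C1 + C2*erf(a/2)


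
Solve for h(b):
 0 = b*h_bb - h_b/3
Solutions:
 h(b) = C1 + C2*b^(4/3)


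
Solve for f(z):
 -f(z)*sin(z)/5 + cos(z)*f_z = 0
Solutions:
 f(z) = C1/cos(z)^(1/5)


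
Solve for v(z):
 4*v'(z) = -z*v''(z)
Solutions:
 v(z) = C1 + C2/z^3


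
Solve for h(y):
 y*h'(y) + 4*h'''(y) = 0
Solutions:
 h(y) = C1 + Integral(C2*airyai(-2^(1/3)*y/2) + C3*airybi(-2^(1/3)*y/2), y)


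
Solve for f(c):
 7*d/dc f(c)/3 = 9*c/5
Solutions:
 f(c) = C1 + 27*c^2/70


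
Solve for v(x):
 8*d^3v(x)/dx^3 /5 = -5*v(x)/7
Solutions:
 v(x) = C3*exp(-35^(2/3)*x/14) + (C1*sin(sqrt(3)*35^(2/3)*x/28) + C2*cos(sqrt(3)*35^(2/3)*x/28))*exp(35^(2/3)*x/28)


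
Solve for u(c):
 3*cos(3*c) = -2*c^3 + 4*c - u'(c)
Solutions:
 u(c) = C1 - c^4/2 + 2*c^2 - sin(3*c)


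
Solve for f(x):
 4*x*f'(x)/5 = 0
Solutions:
 f(x) = C1


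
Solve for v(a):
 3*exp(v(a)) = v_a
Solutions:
 v(a) = log(-1/(C1 + 3*a))


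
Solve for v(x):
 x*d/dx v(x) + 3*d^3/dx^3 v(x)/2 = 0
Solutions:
 v(x) = C1 + Integral(C2*airyai(-2^(1/3)*3^(2/3)*x/3) + C3*airybi(-2^(1/3)*3^(2/3)*x/3), x)


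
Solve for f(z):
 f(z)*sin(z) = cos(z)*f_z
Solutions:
 f(z) = C1/cos(z)


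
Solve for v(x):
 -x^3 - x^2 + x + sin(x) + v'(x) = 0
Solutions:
 v(x) = C1 + x^4/4 + x^3/3 - x^2/2 + cos(x)


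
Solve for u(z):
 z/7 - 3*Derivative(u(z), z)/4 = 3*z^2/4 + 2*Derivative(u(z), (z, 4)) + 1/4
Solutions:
 u(z) = C1 + C4*exp(-3^(1/3)*z/2) - z^3/3 + 2*z^2/21 - z/3 + (C2*sin(3^(5/6)*z/4) + C3*cos(3^(5/6)*z/4))*exp(3^(1/3)*z/4)


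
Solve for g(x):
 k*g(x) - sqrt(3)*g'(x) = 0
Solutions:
 g(x) = C1*exp(sqrt(3)*k*x/3)


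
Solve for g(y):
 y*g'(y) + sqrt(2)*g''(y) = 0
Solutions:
 g(y) = C1 + C2*erf(2^(1/4)*y/2)


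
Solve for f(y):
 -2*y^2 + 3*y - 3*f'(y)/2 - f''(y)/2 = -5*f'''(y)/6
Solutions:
 f(y) = C1 + C2*exp(3*y*(1 - sqrt(21))/10) + C3*exp(3*y*(1 + sqrt(21))/10) - 4*y^3/9 + 13*y^2/9 - 22*y/9


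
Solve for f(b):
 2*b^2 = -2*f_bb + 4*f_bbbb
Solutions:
 f(b) = C1 + C2*b + C3*exp(-sqrt(2)*b/2) + C4*exp(sqrt(2)*b/2) - b^4/12 - 2*b^2


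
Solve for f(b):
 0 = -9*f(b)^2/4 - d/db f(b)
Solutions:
 f(b) = 4/(C1 + 9*b)


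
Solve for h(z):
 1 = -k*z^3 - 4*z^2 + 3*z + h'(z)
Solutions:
 h(z) = C1 + k*z^4/4 + 4*z^3/3 - 3*z^2/2 + z


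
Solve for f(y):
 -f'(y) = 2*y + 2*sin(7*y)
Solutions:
 f(y) = C1 - y^2 + 2*cos(7*y)/7


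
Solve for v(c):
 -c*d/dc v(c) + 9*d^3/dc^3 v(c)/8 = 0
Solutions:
 v(c) = C1 + Integral(C2*airyai(2*3^(1/3)*c/3) + C3*airybi(2*3^(1/3)*c/3), c)


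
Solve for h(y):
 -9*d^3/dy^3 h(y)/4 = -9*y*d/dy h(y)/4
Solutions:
 h(y) = C1 + Integral(C2*airyai(y) + C3*airybi(y), y)


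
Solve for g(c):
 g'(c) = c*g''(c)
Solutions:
 g(c) = C1 + C2*c^2


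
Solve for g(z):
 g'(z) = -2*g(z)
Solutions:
 g(z) = C1*exp(-2*z)


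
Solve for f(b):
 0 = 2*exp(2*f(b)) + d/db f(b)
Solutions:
 f(b) = log(-sqrt(-1/(C1 - 2*b))) - log(2)/2
 f(b) = log(-1/(C1 - 2*b))/2 - log(2)/2


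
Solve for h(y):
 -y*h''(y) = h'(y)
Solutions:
 h(y) = C1 + C2*log(y)


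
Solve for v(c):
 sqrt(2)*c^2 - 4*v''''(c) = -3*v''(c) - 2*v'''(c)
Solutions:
 v(c) = C1 + C2*c + C3*exp(c*(1 - sqrt(13))/4) + C4*exp(c*(1 + sqrt(13))/4) - sqrt(2)*c^4/36 + 2*sqrt(2)*c^3/27 - 16*sqrt(2)*c^2/27


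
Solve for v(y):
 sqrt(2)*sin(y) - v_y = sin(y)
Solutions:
 v(y) = C1 - sqrt(2)*cos(y) + cos(y)


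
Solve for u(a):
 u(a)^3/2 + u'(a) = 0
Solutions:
 u(a) = -sqrt(-1/(C1 - a))
 u(a) = sqrt(-1/(C1 - a))


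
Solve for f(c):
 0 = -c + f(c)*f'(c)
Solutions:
 f(c) = -sqrt(C1 + c^2)
 f(c) = sqrt(C1 + c^2)


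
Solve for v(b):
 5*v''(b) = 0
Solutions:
 v(b) = C1 + C2*b


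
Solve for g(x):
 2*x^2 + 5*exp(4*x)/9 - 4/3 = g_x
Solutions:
 g(x) = C1 + 2*x^3/3 - 4*x/3 + 5*exp(4*x)/36


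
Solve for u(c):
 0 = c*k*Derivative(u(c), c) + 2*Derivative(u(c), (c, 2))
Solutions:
 u(c) = Piecewise((-sqrt(pi)*C1*erf(c*sqrt(k)/2)/sqrt(k) - C2, (k > 0) | (k < 0)), (-C1*c - C2, True))


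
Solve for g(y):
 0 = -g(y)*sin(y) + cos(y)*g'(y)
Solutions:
 g(y) = C1/cos(y)


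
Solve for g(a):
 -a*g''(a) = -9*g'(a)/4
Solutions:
 g(a) = C1 + C2*a^(13/4)


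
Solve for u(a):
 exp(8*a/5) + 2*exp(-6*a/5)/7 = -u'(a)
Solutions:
 u(a) = C1 - 5*exp(8*a/5)/8 + 5*exp(-6*a/5)/21


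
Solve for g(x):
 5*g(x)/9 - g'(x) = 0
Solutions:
 g(x) = C1*exp(5*x/9)


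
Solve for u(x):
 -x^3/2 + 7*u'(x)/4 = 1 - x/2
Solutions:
 u(x) = C1 + x^4/14 - x^2/7 + 4*x/7


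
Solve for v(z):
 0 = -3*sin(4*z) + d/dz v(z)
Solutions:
 v(z) = C1 - 3*cos(4*z)/4


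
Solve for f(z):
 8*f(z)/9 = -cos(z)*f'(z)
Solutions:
 f(z) = C1*(sin(z) - 1)^(4/9)/(sin(z) + 1)^(4/9)


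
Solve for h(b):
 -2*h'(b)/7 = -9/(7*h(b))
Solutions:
 h(b) = -sqrt(C1 + 9*b)
 h(b) = sqrt(C1 + 9*b)


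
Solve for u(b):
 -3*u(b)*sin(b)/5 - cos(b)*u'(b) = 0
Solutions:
 u(b) = C1*cos(b)^(3/5)


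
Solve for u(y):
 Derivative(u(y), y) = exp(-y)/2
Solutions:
 u(y) = C1 - exp(-y)/2


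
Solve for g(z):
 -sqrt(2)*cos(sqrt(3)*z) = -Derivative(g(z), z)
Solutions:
 g(z) = C1 + sqrt(6)*sin(sqrt(3)*z)/3


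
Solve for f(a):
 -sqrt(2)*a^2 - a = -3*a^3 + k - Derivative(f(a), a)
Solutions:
 f(a) = C1 - 3*a^4/4 + sqrt(2)*a^3/3 + a^2/2 + a*k


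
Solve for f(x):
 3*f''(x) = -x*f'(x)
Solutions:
 f(x) = C1 + C2*erf(sqrt(6)*x/6)


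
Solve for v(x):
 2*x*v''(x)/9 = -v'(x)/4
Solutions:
 v(x) = C1 + C2/x^(1/8)


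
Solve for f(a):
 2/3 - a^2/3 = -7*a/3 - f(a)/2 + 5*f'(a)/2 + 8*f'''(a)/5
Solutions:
 f(a) = C1*exp(15^(1/3)*a*(-(18 + sqrt(2199))^(1/3) + 5*15^(1/3)/(18 + sqrt(2199))^(1/3))/24)*sin(3^(1/6)*5^(1/3)*a*(15*5^(1/3)/(18 + sqrt(2199))^(1/3) + 3^(2/3)*(18 + sqrt(2199))^(1/3))/24) + C2*exp(15^(1/3)*a*(-(18 + sqrt(2199))^(1/3) + 5*15^(1/3)/(18 + sqrt(2199))^(1/3))/24)*cos(3^(1/6)*5^(1/3)*a*(15*5^(1/3)/(18 + sqrt(2199))^(1/3) + 3^(2/3)*(18 + sqrt(2199))^(1/3))/24) + C3*exp(-15^(1/3)*a*(-(18 + sqrt(2199))^(1/3) + 5*15^(1/3)/(18 + sqrt(2199))^(1/3))/12) + 2*a^2/3 + 2*a + 26/3


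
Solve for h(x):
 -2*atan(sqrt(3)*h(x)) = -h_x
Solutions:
 Integral(1/atan(sqrt(3)*_y), (_y, h(x))) = C1 + 2*x


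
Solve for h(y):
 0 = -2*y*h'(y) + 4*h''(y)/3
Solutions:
 h(y) = C1 + C2*erfi(sqrt(3)*y/2)


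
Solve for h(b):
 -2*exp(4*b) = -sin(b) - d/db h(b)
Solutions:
 h(b) = C1 + exp(4*b)/2 + cos(b)


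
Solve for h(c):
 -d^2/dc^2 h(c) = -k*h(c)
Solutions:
 h(c) = C1*exp(-c*sqrt(k)) + C2*exp(c*sqrt(k))


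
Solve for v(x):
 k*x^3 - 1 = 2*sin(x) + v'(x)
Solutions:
 v(x) = C1 + k*x^4/4 - x + 2*cos(x)


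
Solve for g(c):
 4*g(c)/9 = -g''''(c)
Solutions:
 g(c) = (C1*sin(sqrt(3)*c/3) + C2*cos(sqrt(3)*c/3))*exp(-sqrt(3)*c/3) + (C3*sin(sqrt(3)*c/3) + C4*cos(sqrt(3)*c/3))*exp(sqrt(3)*c/3)


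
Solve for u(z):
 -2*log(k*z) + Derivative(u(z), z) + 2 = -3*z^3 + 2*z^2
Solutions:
 u(z) = C1 - 3*z^4/4 + 2*z^3/3 + 2*z*log(k*z) - 4*z


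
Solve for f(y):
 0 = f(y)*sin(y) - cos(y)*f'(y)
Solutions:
 f(y) = C1/cos(y)


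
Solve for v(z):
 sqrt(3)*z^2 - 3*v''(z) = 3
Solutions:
 v(z) = C1 + C2*z + sqrt(3)*z^4/36 - z^2/2


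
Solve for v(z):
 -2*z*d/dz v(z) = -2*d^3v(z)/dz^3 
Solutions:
 v(z) = C1 + Integral(C2*airyai(z) + C3*airybi(z), z)


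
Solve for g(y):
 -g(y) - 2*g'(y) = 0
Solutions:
 g(y) = C1*exp(-y/2)


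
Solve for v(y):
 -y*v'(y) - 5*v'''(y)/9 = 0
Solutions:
 v(y) = C1 + Integral(C2*airyai(-15^(2/3)*y/5) + C3*airybi(-15^(2/3)*y/5), y)


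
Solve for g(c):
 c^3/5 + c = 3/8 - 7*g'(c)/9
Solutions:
 g(c) = C1 - 9*c^4/140 - 9*c^2/14 + 27*c/56


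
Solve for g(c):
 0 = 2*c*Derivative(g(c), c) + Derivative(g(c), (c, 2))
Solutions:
 g(c) = C1 + C2*erf(c)


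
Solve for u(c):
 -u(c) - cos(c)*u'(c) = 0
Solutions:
 u(c) = C1*sqrt(sin(c) - 1)/sqrt(sin(c) + 1)


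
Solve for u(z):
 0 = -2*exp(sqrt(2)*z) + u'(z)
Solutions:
 u(z) = C1 + sqrt(2)*exp(sqrt(2)*z)


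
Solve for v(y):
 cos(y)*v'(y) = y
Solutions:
 v(y) = C1 + Integral(y/cos(y), y)


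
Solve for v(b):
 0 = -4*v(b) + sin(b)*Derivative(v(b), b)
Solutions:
 v(b) = C1*(cos(b)^2 - 2*cos(b) + 1)/(cos(b)^2 + 2*cos(b) + 1)


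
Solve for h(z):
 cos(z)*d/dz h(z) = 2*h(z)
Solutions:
 h(z) = C1*(sin(z) + 1)/(sin(z) - 1)


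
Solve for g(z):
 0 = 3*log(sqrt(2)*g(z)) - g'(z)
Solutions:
 -2*Integral(1/(2*log(_y) + log(2)), (_y, g(z)))/3 = C1 - z


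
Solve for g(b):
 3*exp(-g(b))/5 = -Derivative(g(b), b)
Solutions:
 g(b) = log(C1 - 3*b/5)


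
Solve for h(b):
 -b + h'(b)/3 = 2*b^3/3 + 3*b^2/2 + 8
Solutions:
 h(b) = C1 + b^4/2 + 3*b^3/2 + 3*b^2/2 + 24*b


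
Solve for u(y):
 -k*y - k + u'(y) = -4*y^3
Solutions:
 u(y) = C1 + k*y^2/2 + k*y - y^4


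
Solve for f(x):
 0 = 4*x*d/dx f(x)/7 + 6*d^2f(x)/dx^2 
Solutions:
 f(x) = C1 + C2*erf(sqrt(21)*x/21)


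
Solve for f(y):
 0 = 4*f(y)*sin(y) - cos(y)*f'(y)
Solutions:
 f(y) = C1/cos(y)^4


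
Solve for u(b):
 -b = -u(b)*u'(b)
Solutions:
 u(b) = -sqrt(C1 + b^2)
 u(b) = sqrt(C1 + b^2)


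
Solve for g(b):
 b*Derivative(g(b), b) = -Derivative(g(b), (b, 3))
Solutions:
 g(b) = C1 + Integral(C2*airyai(-b) + C3*airybi(-b), b)


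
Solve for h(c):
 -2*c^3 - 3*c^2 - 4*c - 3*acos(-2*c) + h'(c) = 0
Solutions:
 h(c) = C1 + c^4/2 + c^3 + 2*c^2 + 3*c*acos(-2*c) + 3*sqrt(1 - 4*c^2)/2


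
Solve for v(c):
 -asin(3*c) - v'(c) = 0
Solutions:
 v(c) = C1 - c*asin(3*c) - sqrt(1 - 9*c^2)/3


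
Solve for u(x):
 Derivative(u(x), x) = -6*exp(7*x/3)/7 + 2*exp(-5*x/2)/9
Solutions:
 u(x) = C1 - 18*exp(7*x/3)/49 - 4*exp(-5*x/2)/45


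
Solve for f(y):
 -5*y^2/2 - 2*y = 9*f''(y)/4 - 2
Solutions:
 f(y) = C1 + C2*y - 5*y^4/54 - 4*y^3/27 + 4*y^2/9


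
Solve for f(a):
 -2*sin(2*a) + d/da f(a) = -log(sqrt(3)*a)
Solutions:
 f(a) = C1 - a*log(a) - a*log(3)/2 + a - cos(2*a)


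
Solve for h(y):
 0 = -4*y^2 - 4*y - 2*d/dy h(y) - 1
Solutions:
 h(y) = C1 - 2*y^3/3 - y^2 - y/2


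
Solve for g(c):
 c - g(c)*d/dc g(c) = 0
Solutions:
 g(c) = -sqrt(C1 + c^2)
 g(c) = sqrt(C1 + c^2)


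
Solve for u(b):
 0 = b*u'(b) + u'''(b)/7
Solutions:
 u(b) = C1 + Integral(C2*airyai(-7^(1/3)*b) + C3*airybi(-7^(1/3)*b), b)


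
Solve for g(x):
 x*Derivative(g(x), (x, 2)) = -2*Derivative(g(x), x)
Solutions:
 g(x) = C1 + C2/x


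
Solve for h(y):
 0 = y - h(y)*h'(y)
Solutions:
 h(y) = -sqrt(C1 + y^2)
 h(y) = sqrt(C1 + y^2)


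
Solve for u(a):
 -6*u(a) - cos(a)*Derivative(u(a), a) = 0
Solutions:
 u(a) = C1*(sin(a)^3 - 3*sin(a)^2 + 3*sin(a) - 1)/(sin(a)^3 + 3*sin(a)^2 + 3*sin(a) + 1)


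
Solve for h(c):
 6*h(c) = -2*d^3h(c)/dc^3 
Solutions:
 h(c) = C3*exp(-3^(1/3)*c) + (C1*sin(3^(5/6)*c/2) + C2*cos(3^(5/6)*c/2))*exp(3^(1/3)*c/2)


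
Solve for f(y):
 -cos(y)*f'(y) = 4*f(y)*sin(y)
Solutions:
 f(y) = C1*cos(y)^4


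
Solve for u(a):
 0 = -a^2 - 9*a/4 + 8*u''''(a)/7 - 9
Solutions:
 u(a) = C1 + C2*a + C3*a^2 + C4*a^3 + 7*a^6/2880 + 21*a^5/1280 + 21*a^4/64


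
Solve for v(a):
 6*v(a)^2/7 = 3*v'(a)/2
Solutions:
 v(a) = -7/(C1 + 4*a)


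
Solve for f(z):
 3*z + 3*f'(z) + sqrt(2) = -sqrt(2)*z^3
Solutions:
 f(z) = C1 - sqrt(2)*z^4/12 - z^2/2 - sqrt(2)*z/3


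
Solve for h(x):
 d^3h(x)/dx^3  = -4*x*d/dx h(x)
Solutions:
 h(x) = C1 + Integral(C2*airyai(-2^(2/3)*x) + C3*airybi(-2^(2/3)*x), x)


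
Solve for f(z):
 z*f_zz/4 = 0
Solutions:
 f(z) = C1 + C2*z


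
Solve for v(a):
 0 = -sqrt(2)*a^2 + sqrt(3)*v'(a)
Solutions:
 v(a) = C1 + sqrt(6)*a^3/9


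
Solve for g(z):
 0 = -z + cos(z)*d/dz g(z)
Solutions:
 g(z) = C1 + Integral(z/cos(z), z)


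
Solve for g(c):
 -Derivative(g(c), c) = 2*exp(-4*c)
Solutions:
 g(c) = C1 + exp(-4*c)/2


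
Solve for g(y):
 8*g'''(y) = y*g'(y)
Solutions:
 g(y) = C1 + Integral(C2*airyai(y/2) + C3*airybi(y/2), y)


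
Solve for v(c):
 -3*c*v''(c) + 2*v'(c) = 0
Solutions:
 v(c) = C1 + C2*c^(5/3)


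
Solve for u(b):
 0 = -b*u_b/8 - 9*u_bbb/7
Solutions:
 u(b) = C1 + Integral(C2*airyai(-21^(1/3)*b/6) + C3*airybi(-21^(1/3)*b/6), b)


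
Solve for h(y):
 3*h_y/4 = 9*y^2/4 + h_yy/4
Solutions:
 h(y) = C1 + C2*exp(3*y) + y^3 + y^2 + 2*y/3


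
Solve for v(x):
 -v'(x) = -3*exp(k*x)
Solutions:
 v(x) = C1 + 3*exp(k*x)/k


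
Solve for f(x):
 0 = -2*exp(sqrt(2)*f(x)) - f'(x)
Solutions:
 f(x) = sqrt(2)*(2*log(1/(C1 + 2*x)) - log(2))/4


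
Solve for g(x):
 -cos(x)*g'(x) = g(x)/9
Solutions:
 g(x) = C1*(sin(x) - 1)^(1/18)/(sin(x) + 1)^(1/18)


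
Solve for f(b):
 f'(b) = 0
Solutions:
 f(b) = C1


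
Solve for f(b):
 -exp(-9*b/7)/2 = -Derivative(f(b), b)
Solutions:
 f(b) = C1 - 7*exp(-9*b/7)/18


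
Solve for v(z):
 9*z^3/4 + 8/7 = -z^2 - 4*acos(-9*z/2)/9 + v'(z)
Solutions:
 v(z) = C1 + 9*z^4/16 + z^3/3 + 4*z*acos(-9*z/2)/9 + 8*z/7 + 4*sqrt(4 - 81*z^2)/81


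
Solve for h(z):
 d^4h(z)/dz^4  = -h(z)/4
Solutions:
 h(z) = (C1*sin(z/2) + C2*cos(z/2))*exp(-z/2) + (C3*sin(z/2) + C4*cos(z/2))*exp(z/2)


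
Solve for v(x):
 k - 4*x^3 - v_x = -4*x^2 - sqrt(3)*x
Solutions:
 v(x) = C1 + k*x - x^4 + 4*x^3/3 + sqrt(3)*x^2/2


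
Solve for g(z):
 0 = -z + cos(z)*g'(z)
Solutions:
 g(z) = C1 + Integral(z/cos(z), z)


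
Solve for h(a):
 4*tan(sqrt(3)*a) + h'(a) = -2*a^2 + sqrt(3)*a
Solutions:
 h(a) = C1 - 2*a^3/3 + sqrt(3)*a^2/2 + 4*sqrt(3)*log(cos(sqrt(3)*a))/3


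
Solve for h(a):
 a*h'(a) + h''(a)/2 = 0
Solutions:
 h(a) = C1 + C2*erf(a)


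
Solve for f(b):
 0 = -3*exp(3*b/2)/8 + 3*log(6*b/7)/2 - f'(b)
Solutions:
 f(b) = C1 + 3*b*log(b)/2 + 3*b*(-log(7) - 1 + log(6))/2 - exp(3*b/2)/4


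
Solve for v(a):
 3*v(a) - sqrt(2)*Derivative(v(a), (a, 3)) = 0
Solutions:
 v(a) = C3*exp(2^(5/6)*3^(1/3)*a/2) + (C1*sin(6^(5/6)*a/4) + C2*cos(6^(5/6)*a/4))*exp(-2^(5/6)*3^(1/3)*a/4)


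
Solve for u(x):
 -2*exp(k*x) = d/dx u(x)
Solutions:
 u(x) = C1 - 2*exp(k*x)/k


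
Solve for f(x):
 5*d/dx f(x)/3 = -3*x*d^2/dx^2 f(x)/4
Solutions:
 f(x) = C1 + C2/x^(11/9)


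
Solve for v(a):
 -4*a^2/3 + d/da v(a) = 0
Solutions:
 v(a) = C1 + 4*a^3/9


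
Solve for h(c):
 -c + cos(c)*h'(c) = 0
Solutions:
 h(c) = C1 + Integral(c/cos(c), c)


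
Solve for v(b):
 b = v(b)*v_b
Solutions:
 v(b) = -sqrt(C1 + b^2)
 v(b) = sqrt(C1 + b^2)


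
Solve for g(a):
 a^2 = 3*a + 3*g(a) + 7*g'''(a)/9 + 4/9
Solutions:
 g(a) = C3*exp(-3*7^(2/3)*a/7) + a^2/3 - a + (C1*sin(3*sqrt(3)*7^(2/3)*a/14) + C2*cos(3*sqrt(3)*7^(2/3)*a/14))*exp(3*7^(2/3)*a/14) - 4/27


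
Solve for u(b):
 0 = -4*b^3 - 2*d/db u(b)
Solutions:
 u(b) = C1 - b^4/2


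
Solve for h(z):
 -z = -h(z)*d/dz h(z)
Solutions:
 h(z) = -sqrt(C1 + z^2)
 h(z) = sqrt(C1 + z^2)


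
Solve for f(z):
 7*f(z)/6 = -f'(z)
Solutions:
 f(z) = C1*exp(-7*z/6)


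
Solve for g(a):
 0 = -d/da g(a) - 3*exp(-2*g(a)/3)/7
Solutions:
 g(a) = 3*log(-sqrt(C1 - 3*a)) - 3*log(21) + 3*log(42)/2
 g(a) = 3*log(C1 - 3*a)/2 - 3*log(21) + 3*log(42)/2


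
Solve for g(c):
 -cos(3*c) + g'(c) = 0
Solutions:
 g(c) = C1 + sin(3*c)/3


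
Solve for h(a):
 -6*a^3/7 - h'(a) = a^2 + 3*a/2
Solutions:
 h(a) = C1 - 3*a^4/14 - a^3/3 - 3*a^2/4


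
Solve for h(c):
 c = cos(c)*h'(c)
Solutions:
 h(c) = C1 + Integral(c/cos(c), c)


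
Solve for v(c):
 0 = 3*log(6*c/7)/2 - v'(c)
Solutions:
 v(c) = C1 + 3*c*log(c)/2 - 3*c*log(7)/2 - 3*c/2 + 3*c*log(6)/2


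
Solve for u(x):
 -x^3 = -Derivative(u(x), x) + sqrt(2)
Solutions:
 u(x) = C1 + x^4/4 + sqrt(2)*x


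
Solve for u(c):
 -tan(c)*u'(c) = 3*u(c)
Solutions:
 u(c) = C1/sin(c)^3


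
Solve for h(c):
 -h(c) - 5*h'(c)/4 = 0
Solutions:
 h(c) = C1*exp(-4*c/5)


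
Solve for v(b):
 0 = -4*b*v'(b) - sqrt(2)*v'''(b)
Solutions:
 v(b) = C1 + Integral(C2*airyai(-sqrt(2)*b) + C3*airybi(-sqrt(2)*b), b)


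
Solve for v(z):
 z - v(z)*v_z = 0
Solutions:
 v(z) = -sqrt(C1 + z^2)
 v(z) = sqrt(C1 + z^2)


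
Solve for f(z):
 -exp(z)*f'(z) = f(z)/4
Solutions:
 f(z) = C1*exp(exp(-z)/4)


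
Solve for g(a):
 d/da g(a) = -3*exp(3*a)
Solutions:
 g(a) = C1 - exp(3*a)


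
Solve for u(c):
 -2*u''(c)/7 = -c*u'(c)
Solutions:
 u(c) = C1 + C2*erfi(sqrt(7)*c/2)


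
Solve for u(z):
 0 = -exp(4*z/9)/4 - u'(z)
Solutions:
 u(z) = C1 - 9*exp(4*z/9)/16


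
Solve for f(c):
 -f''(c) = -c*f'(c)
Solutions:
 f(c) = C1 + C2*erfi(sqrt(2)*c/2)


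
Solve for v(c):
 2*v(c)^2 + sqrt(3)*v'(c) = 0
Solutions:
 v(c) = 3/(C1 + 2*sqrt(3)*c)


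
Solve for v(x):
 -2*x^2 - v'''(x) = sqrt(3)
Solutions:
 v(x) = C1 + C2*x + C3*x^2 - x^5/30 - sqrt(3)*x^3/6


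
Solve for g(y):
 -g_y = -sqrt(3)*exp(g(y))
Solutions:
 g(y) = log(-1/(C1 + sqrt(3)*y))


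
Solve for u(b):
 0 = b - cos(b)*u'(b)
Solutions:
 u(b) = C1 + Integral(b/cos(b), b)


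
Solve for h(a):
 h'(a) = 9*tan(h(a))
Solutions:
 h(a) = pi - asin(C1*exp(9*a))
 h(a) = asin(C1*exp(9*a))


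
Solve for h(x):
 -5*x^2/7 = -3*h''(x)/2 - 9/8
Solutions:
 h(x) = C1 + C2*x + 5*x^4/126 - 3*x^2/8


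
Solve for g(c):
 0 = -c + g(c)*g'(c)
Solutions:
 g(c) = -sqrt(C1 + c^2)
 g(c) = sqrt(C1 + c^2)


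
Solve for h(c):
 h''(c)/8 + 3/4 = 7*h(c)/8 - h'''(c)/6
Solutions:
 h(c) = C1*exp(-c*((4*sqrt(1743) + 167)^(-1/3) + 2 + (4*sqrt(1743) + 167)^(1/3))/8)*sin(sqrt(3)*c*(-(4*sqrt(1743) + 167)^(1/3) + (4*sqrt(1743) + 167)^(-1/3))/8) + C2*exp(-c*((4*sqrt(1743) + 167)^(-1/3) + 2 + (4*sqrt(1743) + 167)^(1/3))/8)*cos(sqrt(3)*c*(-(4*sqrt(1743) + 167)^(1/3) + (4*sqrt(1743) + 167)^(-1/3))/8) + C3*exp(c*(-1 + (4*sqrt(1743) + 167)^(-1/3) + (4*sqrt(1743) + 167)^(1/3))/4) + 6/7


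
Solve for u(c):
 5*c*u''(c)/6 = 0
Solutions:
 u(c) = C1 + C2*c


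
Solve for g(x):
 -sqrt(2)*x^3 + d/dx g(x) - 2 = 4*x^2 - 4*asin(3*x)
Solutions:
 g(x) = C1 + sqrt(2)*x^4/4 + 4*x^3/3 - 4*x*asin(3*x) + 2*x - 4*sqrt(1 - 9*x^2)/3


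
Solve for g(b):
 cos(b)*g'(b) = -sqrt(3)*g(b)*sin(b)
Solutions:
 g(b) = C1*cos(b)^(sqrt(3))


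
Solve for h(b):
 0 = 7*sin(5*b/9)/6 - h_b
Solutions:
 h(b) = C1 - 21*cos(5*b/9)/10


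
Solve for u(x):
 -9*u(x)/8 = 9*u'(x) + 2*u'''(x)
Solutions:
 u(x) = C1*exp(6^(1/3)*x*(-4*6^(1/3)/(3 + sqrt(393))^(1/3) + (3 + sqrt(393))^(1/3))/8)*sin(2^(1/3)*3^(1/6)*x*(12*2^(1/3)/(3 + sqrt(393))^(1/3) + 3^(2/3)*(3 + sqrt(393))^(1/3))/8) + C2*exp(6^(1/3)*x*(-4*6^(1/3)/(3 + sqrt(393))^(1/3) + (3 + sqrt(393))^(1/3))/8)*cos(2^(1/3)*3^(1/6)*x*(12*2^(1/3)/(3 + sqrt(393))^(1/3) + 3^(2/3)*(3 + sqrt(393))^(1/3))/8) + C3*exp(6^(1/3)*x*(-(3 + sqrt(393))^(1/3)/4 + 6^(1/3)/(3 + sqrt(393))^(1/3)))


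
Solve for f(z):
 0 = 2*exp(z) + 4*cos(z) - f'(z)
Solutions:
 f(z) = C1 + 2*exp(z) + 4*sin(z)


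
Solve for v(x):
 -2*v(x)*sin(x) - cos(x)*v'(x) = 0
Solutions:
 v(x) = C1*cos(x)^2


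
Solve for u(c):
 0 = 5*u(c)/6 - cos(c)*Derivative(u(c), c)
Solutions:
 u(c) = C1*(sin(c) + 1)^(5/12)/(sin(c) - 1)^(5/12)


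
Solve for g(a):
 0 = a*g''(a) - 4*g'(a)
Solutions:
 g(a) = C1 + C2*a^5


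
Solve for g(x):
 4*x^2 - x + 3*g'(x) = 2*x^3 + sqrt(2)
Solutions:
 g(x) = C1 + x^4/6 - 4*x^3/9 + x^2/6 + sqrt(2)*x/3


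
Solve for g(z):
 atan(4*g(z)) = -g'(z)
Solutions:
 Integral(1/atan(4*_y), (_y, g(z))) = C1 - z


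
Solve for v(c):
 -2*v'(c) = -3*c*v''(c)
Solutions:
 v(c) = C1 + C2*c^(5/3)


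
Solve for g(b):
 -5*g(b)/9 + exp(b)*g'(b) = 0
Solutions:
 g(b) = C1*exp(-5*exp(-b)/9)


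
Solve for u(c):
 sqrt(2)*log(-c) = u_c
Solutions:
 u(c) = C1 + sqrt(2)*c*log(-c) - sqrt(2)*c


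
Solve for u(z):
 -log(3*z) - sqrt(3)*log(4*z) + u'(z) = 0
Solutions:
 u(z) = C1 + z*log(z) + sqrt(3)*z*log(z) - sqrt(3)*z - z + z*log(3*2^(2*sqrt(3)))


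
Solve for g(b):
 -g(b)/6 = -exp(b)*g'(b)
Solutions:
 g(b) = C1*exp(-exp(-b)/6)


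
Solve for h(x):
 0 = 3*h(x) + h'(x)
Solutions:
 h(x) = C1*exp(-3*x)


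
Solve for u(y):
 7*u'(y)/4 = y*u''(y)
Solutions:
 u(y) = C1 + C2*y^(11/4)


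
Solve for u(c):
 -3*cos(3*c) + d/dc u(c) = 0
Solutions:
 u(c) = C1 + sin(3*c)


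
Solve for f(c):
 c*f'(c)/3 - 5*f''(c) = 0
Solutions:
 f(c) = C1 + C2*erfi(sqrt(30)*c/30)


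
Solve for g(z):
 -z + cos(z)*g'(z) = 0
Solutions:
 g(z) = C1 + Integral(z/cos(z), z)


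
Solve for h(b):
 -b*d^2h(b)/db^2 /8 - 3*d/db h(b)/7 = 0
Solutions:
 h(b) = C1 + C2/b^(17/7)


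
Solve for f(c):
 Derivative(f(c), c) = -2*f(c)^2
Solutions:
 f(c) = 1/(C1 + 2*c)


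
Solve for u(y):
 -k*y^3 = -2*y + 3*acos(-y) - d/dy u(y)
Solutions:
 u(y) = C1 + k*y^4/4 - y^2 + 3*y*acos(-y) + 3*sqrt(1 - y^2)


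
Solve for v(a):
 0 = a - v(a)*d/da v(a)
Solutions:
 v(a) = -sqrt(C1 + a^2)
 v(a) = sqrt(C1 + a^2)


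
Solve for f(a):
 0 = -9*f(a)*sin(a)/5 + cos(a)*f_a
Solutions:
 f(a) = C1/cos(a)^(9/5)


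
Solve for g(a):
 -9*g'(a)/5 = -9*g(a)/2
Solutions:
 g(a) = C1*exp(5*a/2)


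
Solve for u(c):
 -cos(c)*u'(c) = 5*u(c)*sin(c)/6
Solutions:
 u(c) = C1*cos(c)^(5/6)


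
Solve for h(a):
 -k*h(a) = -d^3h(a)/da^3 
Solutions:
 h(a) = C1*exp(a*k^(1/3)) + C2*exp(a*k^(1/3)*(-1 + sqrt(3)*I)/2) + C3*exp(-a*k^(1/3)*(1 + sqrt(3)*I)/2)


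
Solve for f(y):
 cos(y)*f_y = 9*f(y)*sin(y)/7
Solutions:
 f(y) = C1/cos(y)^(9/7)
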